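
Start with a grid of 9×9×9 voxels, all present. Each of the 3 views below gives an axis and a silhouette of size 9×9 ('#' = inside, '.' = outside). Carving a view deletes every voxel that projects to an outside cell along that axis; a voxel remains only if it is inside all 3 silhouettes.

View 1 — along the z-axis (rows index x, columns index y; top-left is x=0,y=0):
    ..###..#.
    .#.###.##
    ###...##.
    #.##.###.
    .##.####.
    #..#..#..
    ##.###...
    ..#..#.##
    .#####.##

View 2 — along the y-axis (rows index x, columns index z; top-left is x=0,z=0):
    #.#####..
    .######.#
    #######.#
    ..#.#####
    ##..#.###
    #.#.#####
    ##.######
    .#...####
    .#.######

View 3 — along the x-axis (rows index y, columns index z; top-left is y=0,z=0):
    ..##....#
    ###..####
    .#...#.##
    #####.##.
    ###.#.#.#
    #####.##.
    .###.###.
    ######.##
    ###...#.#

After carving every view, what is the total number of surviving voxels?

start: 9×9×9 = 729 voxels
carve view 1 (along z, XY-mask fill 46/81): 414 voxels remain
carve view 2 (along y, XZ-mask fill 60/81): 308 voxels remain
carve view 3 (along x, YZ-mask fill 53/81): 199 voxels remain

199 voxels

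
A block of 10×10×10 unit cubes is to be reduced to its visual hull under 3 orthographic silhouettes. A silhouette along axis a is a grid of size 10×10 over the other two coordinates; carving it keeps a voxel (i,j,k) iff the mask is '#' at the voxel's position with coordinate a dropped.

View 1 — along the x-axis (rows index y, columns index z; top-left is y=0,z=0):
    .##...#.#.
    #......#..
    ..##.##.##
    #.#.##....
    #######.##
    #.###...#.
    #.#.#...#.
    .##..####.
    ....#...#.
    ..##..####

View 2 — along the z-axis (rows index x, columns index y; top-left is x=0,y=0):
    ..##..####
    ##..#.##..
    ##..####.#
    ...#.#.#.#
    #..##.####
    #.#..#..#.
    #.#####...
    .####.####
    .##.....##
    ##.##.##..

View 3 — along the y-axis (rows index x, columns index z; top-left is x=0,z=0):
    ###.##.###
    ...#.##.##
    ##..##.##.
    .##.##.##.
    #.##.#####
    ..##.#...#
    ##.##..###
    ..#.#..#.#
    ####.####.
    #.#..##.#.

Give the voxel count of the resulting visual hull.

172 voxels

initial block: 10^3 = 1000
step 1: project along x, AND mask (48/100) → |grid| = 480
step 2: project along z, AND mask (57/100) → |grid| = 278
step 3: project along y, AND mask (61/100) → |grid| = 172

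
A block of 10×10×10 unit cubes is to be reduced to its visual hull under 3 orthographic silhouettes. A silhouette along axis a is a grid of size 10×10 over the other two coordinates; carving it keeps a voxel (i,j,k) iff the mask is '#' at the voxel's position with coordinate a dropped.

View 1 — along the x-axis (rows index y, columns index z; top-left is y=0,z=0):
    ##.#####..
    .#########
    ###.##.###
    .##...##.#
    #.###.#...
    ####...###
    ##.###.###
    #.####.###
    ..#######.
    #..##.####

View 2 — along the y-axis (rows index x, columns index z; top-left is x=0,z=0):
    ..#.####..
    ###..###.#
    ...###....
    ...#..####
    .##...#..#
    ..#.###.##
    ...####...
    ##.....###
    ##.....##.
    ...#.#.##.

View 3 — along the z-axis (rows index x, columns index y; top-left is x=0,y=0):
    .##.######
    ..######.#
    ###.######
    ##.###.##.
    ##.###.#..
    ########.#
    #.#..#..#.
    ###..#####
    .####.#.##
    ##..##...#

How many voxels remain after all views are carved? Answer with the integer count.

voxel count = 238

initial block: 10^3 = 1000
after view 1 [x-axis, 71 of 100 cells solid] → remaining = 710
after view 2 [y-axis, 47 of 100 cells solid] → remaining = 333
after view 3 [z-axis, 70 of 100 cells solid] → remaining = 238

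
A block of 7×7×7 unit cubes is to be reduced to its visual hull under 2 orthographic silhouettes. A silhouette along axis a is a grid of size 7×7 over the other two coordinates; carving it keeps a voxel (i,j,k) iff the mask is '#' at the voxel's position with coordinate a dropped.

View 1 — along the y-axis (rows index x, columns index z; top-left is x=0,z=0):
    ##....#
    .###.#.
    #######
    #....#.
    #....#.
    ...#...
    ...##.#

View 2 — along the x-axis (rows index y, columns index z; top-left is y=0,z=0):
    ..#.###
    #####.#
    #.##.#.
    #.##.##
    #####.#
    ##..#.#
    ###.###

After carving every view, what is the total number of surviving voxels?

voxel count = 108

before carving: 343 voxels (7×7×7)
[1] y-view keeps 22 columns → grid now 154
[2] x-view keeps 35 columns → grid now 108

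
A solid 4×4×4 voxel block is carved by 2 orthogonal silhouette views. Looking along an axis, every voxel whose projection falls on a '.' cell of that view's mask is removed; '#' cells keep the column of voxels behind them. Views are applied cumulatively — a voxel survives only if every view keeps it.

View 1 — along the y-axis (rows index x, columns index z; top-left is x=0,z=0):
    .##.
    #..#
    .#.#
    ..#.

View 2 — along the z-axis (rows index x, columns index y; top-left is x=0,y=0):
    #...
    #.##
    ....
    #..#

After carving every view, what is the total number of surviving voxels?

before carving: 64 voxels (4×4×4)
V1 y: intersect with XZ mask (7 set) -- 28 left
V2 z: intersect with XY mask (6 set) -- 10 left

10 voxels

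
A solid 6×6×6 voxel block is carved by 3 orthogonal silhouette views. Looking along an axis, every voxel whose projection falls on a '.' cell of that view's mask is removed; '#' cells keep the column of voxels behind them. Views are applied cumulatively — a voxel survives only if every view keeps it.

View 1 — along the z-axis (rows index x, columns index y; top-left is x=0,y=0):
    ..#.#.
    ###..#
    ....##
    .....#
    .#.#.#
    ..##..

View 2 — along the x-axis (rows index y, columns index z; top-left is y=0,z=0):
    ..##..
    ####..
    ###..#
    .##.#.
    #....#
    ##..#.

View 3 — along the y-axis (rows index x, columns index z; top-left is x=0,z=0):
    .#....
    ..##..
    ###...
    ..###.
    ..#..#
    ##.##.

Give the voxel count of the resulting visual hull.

|visual hull| = 16

full grid |V| = 216
[1] z-view keeps 14 columns → grid now 84
[2] x-view keeps 18 columns → grid now 44
[3] y-view keeps 15 columns → grid now 16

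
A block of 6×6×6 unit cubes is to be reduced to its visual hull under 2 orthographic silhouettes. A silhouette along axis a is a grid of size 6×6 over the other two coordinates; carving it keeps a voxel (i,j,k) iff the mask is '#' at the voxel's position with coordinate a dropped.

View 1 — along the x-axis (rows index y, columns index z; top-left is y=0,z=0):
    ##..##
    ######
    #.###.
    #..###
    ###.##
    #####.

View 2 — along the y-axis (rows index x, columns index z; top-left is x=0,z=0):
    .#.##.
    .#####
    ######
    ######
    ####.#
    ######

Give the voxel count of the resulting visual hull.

full grid |V| = 216
step 1: project along x, AND mask (28/36) → |grid| = 168
step 2: project along y, AND mask (31/36) → |grid| = 142

remaining voxels: 142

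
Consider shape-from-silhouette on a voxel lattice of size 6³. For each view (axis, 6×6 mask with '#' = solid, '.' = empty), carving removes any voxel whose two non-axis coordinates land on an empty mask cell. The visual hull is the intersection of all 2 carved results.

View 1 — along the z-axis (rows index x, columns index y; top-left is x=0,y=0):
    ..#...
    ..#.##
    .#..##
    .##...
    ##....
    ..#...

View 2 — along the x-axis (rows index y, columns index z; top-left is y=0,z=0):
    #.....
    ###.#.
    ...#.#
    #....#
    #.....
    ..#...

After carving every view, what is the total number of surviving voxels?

initial block: 6^3 = 216
[1] z-view keeps 12 columns → grid now 72
[2] x-view keeps 11 columns → grid now 25

|visual hull| = 25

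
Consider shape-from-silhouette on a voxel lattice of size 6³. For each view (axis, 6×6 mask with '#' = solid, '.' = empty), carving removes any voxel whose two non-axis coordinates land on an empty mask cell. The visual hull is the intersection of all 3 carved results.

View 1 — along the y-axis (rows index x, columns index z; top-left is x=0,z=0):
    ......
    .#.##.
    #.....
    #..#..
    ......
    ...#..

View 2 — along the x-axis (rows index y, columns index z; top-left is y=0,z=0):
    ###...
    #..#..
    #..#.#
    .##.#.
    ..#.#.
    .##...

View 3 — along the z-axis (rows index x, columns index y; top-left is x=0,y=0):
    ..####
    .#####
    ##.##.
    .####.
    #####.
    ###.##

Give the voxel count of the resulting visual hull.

start: 6×6×6 = 216 voxels
V1 y: intersect with XZ mask (7 set) -- 42 left
V2 x: intersect with YZ mask (15 set) -- 17 left
V3 z: intersect with XY mask (27 set) -- 14 left

|visual hull| = 14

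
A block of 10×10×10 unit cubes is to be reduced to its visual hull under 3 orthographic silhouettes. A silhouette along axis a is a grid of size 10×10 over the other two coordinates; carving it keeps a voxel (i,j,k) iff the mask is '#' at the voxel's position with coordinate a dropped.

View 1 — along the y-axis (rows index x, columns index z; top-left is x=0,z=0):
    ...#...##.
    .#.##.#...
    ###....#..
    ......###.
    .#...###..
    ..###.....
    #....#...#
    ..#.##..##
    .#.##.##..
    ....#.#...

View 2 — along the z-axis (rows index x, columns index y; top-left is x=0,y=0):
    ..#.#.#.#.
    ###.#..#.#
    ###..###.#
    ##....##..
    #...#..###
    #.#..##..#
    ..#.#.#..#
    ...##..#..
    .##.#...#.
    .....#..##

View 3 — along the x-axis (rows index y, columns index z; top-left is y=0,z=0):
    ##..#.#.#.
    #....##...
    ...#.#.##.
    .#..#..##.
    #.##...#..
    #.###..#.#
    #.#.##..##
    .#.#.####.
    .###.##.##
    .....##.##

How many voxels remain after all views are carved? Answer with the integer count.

before carving: 1000 voxels (10×10×10)
after view 1 [y-axis, 36 of 100 cells solid] → remaining = 360
after view 2 [z-axis, 45 of 100 cells solid] → remaining = 164
after view 3 [x-axis, 49 of 100 cells solid] → remaining = 78

78 voxels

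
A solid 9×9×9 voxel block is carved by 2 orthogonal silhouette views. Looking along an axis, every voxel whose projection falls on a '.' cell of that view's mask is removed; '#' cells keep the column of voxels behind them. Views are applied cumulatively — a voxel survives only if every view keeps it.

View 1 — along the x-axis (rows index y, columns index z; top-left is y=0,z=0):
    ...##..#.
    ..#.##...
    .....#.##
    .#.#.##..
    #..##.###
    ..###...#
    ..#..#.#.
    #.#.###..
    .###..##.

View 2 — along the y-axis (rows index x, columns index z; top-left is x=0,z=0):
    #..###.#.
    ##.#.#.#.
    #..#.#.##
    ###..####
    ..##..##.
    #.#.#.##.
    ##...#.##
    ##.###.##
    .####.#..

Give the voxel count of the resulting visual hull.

voxel count = 192

before carving: 729 voxels (9×9×9)
step 1: project along x, AND mask (36/81) → |grid| = 324
step 2: project along y, AND mask (48/81) → |grid| = 192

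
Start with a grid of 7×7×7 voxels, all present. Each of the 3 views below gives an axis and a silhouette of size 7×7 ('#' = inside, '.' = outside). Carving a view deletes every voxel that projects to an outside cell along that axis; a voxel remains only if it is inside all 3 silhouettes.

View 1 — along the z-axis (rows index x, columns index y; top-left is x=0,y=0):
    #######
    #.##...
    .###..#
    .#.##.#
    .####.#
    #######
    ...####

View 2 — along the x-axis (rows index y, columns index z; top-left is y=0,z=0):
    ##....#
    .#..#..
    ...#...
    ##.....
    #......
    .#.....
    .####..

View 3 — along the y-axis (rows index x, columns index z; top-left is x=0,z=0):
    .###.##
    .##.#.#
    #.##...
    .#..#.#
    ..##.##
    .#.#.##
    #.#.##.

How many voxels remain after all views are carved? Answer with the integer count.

36 voxels

before carving: 343 voxels (7×7×7)
carve view 1 (along z, XY-mask fill 34/49): 238 voxels remain
carve view 2 (along x, YZ-mask fill 14/49): 70 voxels remain
carve view 3 (along y, XZ-mask fill 27/49): 36 voxels remain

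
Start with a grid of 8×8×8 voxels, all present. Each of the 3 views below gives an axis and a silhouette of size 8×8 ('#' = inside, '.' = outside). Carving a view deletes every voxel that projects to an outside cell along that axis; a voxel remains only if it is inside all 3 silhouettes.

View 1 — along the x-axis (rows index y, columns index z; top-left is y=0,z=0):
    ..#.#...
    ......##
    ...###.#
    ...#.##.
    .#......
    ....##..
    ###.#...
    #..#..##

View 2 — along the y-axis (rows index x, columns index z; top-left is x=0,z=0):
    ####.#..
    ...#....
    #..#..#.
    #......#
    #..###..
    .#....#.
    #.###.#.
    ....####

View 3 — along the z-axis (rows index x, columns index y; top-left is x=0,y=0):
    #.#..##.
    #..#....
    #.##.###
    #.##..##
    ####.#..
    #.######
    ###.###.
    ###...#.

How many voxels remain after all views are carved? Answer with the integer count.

before carving: 512 voxels (8×8×8)
[1] x-view keeps 22 columns → grid now 176
[2] y-view keeps 26 columns → grid now 72
[3] z-view keeps 39 columns → grid now 47

47 voxels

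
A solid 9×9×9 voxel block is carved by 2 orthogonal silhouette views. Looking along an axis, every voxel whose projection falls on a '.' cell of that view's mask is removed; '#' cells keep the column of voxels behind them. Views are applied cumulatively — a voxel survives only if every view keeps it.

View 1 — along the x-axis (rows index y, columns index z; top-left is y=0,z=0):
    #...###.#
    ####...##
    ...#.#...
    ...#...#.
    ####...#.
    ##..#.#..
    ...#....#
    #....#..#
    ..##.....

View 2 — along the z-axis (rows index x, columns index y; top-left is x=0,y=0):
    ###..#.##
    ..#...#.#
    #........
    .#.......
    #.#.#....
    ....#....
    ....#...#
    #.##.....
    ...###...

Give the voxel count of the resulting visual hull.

initial block: 9^3 = 729
after view 1 [x-axis, 31 of 81 cells solid] → remaining = 279
after view 2 [z-axis, 23 of 81 cells solid] → remaining = 83

|visual hull| = 83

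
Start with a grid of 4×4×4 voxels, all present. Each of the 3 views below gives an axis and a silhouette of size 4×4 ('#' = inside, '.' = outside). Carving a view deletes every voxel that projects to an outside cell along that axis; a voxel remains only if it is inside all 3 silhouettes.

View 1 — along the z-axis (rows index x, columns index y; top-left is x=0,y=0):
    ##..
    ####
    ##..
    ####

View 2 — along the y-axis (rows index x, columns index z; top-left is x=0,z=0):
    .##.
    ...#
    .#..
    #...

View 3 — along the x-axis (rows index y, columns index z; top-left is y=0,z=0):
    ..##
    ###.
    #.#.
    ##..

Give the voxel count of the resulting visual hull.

remaining voxels: 8

start: 4×4×4 = 64 voxels
  1. axis=2 (XY plane), |mask|=12  ⇒  voxels=48
  2. axis=1 (XZ plane), |mask|=5  ⇒  voxels=14
  3. axis=0 (YZ plane), |mask|=9  ⇒  voxels=8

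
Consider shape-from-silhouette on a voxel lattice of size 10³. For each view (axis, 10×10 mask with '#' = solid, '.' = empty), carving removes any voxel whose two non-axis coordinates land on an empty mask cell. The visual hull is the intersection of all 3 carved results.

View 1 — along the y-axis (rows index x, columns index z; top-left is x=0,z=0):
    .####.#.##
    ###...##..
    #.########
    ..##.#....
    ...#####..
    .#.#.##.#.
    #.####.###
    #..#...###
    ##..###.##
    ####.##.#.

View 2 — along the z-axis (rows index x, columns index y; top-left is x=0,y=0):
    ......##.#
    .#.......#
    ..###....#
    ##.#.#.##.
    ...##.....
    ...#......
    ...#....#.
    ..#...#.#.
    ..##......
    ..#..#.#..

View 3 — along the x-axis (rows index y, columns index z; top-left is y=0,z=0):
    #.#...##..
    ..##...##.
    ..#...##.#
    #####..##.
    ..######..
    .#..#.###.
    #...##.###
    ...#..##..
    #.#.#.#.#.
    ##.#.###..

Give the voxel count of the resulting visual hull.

|visual hull| = 84

full grid |V| = 1000
  1. axis=1 (XZ plane), |mask|=61  ⇒  voxels=610
  2. axis=2 (XY plane), |mask|=28  ⇒  voxels=166
  3. axis=0 (YZ plane), |mask|=50  ⇒  voxels=84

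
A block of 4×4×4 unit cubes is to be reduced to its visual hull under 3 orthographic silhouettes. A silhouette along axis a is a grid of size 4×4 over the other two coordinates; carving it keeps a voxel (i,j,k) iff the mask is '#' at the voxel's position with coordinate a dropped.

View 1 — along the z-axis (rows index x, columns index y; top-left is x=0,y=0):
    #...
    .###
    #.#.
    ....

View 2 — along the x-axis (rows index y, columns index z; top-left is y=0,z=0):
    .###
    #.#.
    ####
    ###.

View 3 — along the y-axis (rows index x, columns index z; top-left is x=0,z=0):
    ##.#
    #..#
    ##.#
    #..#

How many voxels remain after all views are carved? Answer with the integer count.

start: 4×4×4 = 64 voxels
carve view 1 (along z, XY-mask fill 6/16): 24 voxels remain
carve view 2 (along x, YZ-mask fill 12/16): 19 voxels remain
carve view 3 (along y, XZ-mask fill 10/16): 11 voxels remain

voxel count = 11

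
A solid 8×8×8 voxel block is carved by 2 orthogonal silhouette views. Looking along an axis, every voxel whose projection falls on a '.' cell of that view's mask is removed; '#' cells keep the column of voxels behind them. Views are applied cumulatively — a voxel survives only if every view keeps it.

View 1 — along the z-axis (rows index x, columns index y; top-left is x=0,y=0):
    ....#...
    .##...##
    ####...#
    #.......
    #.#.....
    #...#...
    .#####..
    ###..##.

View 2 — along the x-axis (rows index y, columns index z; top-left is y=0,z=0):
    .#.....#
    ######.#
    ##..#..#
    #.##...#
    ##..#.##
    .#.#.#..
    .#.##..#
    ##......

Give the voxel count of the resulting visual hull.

start: 8×8×8 = 512 voxels
  1. axis=2 (XY plane), |mask|=25  ⇒  voxels=200
  2. axis=0 (YZ plane), |mask|=31  ⇒  voxels=99

99 voxels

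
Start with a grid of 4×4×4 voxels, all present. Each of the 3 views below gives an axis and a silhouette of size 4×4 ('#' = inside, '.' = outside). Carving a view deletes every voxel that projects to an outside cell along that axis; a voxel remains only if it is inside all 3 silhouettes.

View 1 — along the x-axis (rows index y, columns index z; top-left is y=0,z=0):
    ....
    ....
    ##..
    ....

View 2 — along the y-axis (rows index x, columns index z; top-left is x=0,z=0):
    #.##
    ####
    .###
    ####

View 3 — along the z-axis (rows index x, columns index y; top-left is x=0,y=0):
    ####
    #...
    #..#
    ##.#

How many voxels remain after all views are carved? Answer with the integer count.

voxel count = 1

initial block: 4^3 = 64
V1 x: intersect with YZ mask (2 set) -- 8 left
V2 y: intersect with XZ mask (14 set) -- 6 left
V3 z: intersect with XY mask (10 set) -- 1 left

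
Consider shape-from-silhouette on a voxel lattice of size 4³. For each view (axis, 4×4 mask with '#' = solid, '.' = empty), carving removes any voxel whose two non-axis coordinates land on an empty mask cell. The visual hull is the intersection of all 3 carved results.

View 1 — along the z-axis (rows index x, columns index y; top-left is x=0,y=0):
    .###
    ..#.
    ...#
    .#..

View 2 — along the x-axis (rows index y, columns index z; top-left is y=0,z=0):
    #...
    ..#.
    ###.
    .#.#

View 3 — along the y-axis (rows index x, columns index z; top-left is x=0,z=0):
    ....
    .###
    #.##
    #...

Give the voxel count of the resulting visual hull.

full grid |V| = 64
step 1: project along z, AND mask (6/16) → |grid| = 24
step 2: project along x, AND mask (7/16) → |grid| = 12
step 3: project along y, AND mask (7/16) → |grid| = 3

3 voxels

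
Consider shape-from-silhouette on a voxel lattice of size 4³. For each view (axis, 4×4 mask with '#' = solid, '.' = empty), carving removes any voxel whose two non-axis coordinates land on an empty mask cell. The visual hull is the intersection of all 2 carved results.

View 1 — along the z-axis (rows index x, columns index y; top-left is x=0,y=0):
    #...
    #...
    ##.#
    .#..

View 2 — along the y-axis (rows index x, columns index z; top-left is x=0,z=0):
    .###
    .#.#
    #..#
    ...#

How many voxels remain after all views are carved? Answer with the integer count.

full grid |V| = 64
after view 1 [z-axis, 6 of 16 cells solid] → remaining = 24
after view 2 [y-axis, 8 of 16 cells solid] → remaining = 12

|visual hull| = 12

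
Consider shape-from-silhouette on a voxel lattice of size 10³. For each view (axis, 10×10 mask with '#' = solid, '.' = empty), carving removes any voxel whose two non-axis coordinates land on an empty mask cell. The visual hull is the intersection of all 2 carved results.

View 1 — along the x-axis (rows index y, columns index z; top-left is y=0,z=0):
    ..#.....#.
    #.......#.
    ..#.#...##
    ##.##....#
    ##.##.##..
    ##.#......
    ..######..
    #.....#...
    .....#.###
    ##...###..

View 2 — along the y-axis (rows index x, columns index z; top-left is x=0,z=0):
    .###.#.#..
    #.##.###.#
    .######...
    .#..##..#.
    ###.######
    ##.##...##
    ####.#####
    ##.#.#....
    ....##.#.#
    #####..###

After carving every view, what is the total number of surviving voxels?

voxel count = 240

before carving: 1000 voxels (10×10×10)
carve view 1 (along x, YZ-mask fill 39/100): 390 voxels remain
carve view 2 (along y, XZ-mask fill 62/100): 240 voxels remain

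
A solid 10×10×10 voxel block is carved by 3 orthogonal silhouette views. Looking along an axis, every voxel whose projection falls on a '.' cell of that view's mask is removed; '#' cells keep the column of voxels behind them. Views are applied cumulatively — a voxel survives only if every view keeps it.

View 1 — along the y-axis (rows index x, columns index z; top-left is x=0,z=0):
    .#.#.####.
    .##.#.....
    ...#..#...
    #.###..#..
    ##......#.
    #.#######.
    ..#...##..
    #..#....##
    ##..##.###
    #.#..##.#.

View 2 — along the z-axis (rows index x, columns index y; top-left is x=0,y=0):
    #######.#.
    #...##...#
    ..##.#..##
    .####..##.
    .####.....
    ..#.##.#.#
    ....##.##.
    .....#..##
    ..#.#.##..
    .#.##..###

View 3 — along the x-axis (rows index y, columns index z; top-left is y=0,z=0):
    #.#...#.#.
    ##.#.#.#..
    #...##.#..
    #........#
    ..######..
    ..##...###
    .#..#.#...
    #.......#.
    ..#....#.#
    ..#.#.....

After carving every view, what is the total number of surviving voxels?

initial block: 10^3 = 1000
step 1: project along y, AND mask (46/100) → |grid| = 460
step 2: project along z, AND mask (49/100) → |grid| = 234
step 3: project along x, AND mask (36/100) → |grid| = 93

93 voxels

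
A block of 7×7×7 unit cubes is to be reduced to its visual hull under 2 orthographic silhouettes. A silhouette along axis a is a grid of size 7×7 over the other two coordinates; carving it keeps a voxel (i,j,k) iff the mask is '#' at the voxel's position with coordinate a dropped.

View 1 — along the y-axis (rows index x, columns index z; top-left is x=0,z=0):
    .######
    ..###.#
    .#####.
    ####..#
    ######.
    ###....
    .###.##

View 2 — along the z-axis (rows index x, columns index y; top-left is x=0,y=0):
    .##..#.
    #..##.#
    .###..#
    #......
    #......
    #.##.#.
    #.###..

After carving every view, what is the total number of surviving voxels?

remaining voxels: 97

initial block: 7^3 = 343
[1] y-view keeps 34 columns → grid now 238
[2] z-view keeps 21 columns → grid now 97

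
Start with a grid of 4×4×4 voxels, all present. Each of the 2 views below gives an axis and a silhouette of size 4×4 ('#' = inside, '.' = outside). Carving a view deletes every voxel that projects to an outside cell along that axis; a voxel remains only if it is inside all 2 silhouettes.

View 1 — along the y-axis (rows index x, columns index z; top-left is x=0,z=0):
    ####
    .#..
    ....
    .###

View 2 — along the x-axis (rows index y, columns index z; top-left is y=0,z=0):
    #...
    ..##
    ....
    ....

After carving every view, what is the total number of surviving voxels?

initial block: 4^3 = 64
  1. axis=1 (XZ plane), |mask|=8  ⇒  voxels=32
  2. axis=0 (YZ plane), |mask|=3  ⇒  voxels=5

|visual hull| = 5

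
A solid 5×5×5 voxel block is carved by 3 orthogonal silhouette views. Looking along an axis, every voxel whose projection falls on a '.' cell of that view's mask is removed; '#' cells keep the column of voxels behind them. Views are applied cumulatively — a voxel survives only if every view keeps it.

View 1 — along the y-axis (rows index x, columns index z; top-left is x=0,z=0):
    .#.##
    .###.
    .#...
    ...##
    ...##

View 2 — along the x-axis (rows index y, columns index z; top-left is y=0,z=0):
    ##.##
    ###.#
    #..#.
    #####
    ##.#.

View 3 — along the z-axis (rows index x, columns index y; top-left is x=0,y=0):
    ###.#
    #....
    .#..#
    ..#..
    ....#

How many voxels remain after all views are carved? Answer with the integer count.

full grid |V| = 125
step 1: project along y, AND mask (11/25) → |grid| = 55
step 2: project along x, AND mask (18/25) → |grid| = 39
step 3: project along z, AND mask (9/25) → |grid| = 14

remaining voxels: 14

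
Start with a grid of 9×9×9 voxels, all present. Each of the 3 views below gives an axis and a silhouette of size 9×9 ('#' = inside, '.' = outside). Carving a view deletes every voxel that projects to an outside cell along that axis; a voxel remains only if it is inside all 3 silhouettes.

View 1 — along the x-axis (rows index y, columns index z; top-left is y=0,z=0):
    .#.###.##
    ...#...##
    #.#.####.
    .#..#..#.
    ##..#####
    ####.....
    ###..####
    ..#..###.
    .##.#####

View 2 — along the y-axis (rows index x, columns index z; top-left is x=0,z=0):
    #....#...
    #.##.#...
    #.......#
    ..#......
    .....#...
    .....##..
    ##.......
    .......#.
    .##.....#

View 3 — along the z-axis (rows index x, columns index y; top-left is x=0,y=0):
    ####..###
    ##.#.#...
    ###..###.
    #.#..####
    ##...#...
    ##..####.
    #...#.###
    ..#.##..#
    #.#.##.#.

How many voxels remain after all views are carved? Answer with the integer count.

remaining voxels: 49

full grid |V| = 729
  1. axis=0 (YZ plane), |mask|=47  ⇒  voxels=423
  2. axis=1 (XZ plane), |mask|=18  ⇒  voxels=93
  3. axis=2 (XY plane), |mask|=46  ⇒  voxels=49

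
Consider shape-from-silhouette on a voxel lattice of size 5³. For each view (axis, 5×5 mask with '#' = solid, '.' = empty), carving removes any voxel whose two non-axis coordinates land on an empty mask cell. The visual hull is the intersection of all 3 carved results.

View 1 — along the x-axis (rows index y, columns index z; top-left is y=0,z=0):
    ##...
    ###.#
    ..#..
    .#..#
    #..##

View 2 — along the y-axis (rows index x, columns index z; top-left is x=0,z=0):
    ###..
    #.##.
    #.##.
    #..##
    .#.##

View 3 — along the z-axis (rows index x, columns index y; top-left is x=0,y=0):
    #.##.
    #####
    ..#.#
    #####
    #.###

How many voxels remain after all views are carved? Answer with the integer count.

remaining voxels: 25

before carving: 125 voxels (5×5×5)
V1 x: intersect with YZ mask (12 set) -- 60 left
V2 y: intersect with XZ mask (15 set) -- 34 left
V3 z: intersect with XY mask (19 set) -- 25 left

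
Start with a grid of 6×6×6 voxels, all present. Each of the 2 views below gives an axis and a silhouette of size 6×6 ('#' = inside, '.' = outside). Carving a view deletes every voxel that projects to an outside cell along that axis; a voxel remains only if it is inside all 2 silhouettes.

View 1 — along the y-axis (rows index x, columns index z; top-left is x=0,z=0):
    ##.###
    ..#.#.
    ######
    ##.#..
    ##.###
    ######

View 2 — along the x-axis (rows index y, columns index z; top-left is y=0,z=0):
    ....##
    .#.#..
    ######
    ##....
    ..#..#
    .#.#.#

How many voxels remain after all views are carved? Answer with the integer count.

before carving: 216 voxels (6×6×6)
step 1: project along y, AND mask (27/36) → |grid| = 162
step 2: project along x, AND mask (17/36) → |grid| = 77

voxel count = 77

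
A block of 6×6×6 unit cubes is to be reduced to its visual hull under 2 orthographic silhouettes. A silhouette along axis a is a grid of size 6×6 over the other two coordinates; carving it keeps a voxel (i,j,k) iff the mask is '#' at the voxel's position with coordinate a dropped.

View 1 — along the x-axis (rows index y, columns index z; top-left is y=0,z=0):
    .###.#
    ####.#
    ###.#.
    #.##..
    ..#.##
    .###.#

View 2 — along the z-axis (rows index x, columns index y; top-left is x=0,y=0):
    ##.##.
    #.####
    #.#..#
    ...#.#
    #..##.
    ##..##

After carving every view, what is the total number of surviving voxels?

before carving: 216 voxels (6×6×6)
after view 1 [x-axis, 23 of 36 cells solid] → remaining = 138
after view 2 [z-axis, 21 of 36 cells solid] → remaining = 78

remaining voxels: 78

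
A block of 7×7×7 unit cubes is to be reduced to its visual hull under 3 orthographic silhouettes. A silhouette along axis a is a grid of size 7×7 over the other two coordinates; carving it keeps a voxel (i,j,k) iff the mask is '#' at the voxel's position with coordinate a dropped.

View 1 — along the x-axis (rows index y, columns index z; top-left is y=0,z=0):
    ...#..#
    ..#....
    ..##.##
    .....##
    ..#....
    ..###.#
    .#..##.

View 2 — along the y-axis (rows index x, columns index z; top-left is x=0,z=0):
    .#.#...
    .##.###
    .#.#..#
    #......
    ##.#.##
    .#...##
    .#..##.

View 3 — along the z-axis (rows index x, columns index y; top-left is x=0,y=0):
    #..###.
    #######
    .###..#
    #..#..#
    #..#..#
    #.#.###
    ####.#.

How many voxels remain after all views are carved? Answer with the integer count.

|visual hull| = 35

initial block: 7^3 = 343
[1] x-view keeps 17 columns → grid now 119
[2] y-view keeps 22 columns → grid now 51
[3] z-view keeps 31 columns → grid now 35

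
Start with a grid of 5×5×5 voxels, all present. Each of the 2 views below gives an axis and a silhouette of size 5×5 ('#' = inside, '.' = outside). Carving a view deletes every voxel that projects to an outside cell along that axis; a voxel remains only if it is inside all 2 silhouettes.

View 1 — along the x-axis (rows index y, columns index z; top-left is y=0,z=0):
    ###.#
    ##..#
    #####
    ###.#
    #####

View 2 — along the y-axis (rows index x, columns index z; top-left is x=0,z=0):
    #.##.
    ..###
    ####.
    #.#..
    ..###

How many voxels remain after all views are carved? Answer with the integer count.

remaining voxels: 58

initial block: 5^3 = 125
  1. axis=0 (YZ plane), |mask|=21  ⇒  voxels=105
  2. axis=1 (XZ plane), |mask|=15  ⇒  voxels=58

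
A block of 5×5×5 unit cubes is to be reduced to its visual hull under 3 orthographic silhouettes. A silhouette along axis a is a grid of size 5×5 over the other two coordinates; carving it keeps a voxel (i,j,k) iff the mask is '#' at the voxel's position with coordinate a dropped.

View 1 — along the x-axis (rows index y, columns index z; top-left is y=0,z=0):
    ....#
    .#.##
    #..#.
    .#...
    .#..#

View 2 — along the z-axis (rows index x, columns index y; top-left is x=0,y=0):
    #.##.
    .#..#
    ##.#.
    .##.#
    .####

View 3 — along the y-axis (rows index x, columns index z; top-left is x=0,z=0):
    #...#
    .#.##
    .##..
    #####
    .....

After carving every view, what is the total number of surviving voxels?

full grid |V| = 125
[1] x-view keeps 9 columns → grid now 45
[2] z-view keeps 15 columns → grid now 29
[3] y-view keeps 12 columns → grid now 16

|visual hull| = 16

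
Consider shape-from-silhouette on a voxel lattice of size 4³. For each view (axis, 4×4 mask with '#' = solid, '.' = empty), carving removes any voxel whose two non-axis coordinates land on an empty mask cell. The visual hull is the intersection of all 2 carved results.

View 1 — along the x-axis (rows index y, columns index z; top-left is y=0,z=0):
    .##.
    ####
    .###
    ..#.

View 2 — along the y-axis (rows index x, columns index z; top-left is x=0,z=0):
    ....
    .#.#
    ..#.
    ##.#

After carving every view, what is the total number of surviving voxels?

initial block: 4^3 = 64
V1 x: intersect with YZ mask (10 set) -- 40 left
V2 y: intersect with XZ mask (6 set) -- 15 left

15 voxels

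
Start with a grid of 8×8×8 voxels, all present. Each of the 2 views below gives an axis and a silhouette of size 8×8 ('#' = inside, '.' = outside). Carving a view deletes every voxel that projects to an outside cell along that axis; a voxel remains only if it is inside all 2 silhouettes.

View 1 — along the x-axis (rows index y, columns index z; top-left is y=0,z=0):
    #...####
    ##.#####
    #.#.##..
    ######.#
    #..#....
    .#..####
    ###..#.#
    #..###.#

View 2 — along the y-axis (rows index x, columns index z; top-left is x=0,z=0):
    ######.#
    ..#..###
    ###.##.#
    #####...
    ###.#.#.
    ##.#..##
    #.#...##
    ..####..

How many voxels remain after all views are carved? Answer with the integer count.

voxel count = 199

full grid |V| = 512
after view 1 [x-axis, 40 of 64 cells solid] → remaining = 320
after view 2 [y-axis, 40 of 64 cells solid] → remaining = 199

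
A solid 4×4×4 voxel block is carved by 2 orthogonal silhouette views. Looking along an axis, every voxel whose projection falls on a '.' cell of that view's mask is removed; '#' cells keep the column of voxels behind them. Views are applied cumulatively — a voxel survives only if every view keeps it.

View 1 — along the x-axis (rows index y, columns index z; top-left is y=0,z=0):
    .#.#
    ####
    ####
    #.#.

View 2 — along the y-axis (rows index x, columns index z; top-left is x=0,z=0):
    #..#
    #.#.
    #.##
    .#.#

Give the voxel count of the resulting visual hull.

full grid |V| = 64
after view 1 [x-axis, 12 of 16 cells solid] → remaining = 48
after view 2 [y-axis, 9 of 16 cells solid] → remaining = 27

voxel count = 27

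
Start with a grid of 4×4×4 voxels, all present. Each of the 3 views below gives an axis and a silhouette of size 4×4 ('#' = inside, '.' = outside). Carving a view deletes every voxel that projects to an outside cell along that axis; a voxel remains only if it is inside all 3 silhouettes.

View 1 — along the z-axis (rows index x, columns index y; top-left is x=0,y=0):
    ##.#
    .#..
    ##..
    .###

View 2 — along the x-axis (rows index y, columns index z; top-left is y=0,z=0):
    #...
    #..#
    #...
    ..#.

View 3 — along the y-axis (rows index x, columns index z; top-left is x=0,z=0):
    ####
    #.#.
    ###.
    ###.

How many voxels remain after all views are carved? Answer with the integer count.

before carving: 64 voxels (4×4×4)
carve view 1 (along z, XY-mask fill 9/16): 36 voxels remain
carve view 2 (along x, YZ-mask fill 5/16): 13 voxels remain
carve view 3 (along y, XZ-mask fill 12/16): 10 voxels remain

10 voxels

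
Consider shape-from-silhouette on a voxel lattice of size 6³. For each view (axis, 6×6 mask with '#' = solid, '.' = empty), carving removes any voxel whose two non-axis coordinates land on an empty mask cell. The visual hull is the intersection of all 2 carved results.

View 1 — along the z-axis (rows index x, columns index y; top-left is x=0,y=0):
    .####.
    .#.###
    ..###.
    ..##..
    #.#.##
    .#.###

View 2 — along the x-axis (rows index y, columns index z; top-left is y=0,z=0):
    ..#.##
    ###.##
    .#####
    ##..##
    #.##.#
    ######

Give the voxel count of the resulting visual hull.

before carving: 216 voxels (6×6×6)
carve view 1 (along z, XY-mask fill 21/36): 126 voxels remain
carve view 2 (along x, YZ-mask fill 27/36): 96 voxels remain

remaining voxels: 96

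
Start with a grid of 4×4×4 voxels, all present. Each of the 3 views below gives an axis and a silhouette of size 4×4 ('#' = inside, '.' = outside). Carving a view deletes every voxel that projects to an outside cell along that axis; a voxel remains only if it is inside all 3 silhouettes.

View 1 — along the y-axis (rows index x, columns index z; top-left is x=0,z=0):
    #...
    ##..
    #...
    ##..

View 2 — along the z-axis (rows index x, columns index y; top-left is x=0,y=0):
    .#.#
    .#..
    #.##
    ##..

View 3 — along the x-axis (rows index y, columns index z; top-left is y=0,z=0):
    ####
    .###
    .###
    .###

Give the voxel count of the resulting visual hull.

remaining voxels: 5

start: 4×4×4 = 64 voxels
carve view 1 (along y, XZ-mask fill 6/16): 24 voxels remain
carve view 2 (along z, XY-mask fill 8/16): 11 voxels remain
carve view 3 (along x, YZ-mask fill 13/16): 5 voxels remain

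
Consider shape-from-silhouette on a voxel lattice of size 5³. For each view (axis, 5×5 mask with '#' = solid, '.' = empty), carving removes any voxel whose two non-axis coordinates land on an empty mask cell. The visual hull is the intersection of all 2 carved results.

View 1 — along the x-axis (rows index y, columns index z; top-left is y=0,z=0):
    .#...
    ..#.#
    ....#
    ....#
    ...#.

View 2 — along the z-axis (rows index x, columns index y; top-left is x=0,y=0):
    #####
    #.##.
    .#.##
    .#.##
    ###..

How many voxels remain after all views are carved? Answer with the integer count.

before carving: 125 voxels (5×5×5)
after view 1 [x-axis, 6 of 25 cells solid] → remaining = 30
after view 2 [z-axis, 17 of 25 cells solid] → remaining = 21

|visual hull| = 21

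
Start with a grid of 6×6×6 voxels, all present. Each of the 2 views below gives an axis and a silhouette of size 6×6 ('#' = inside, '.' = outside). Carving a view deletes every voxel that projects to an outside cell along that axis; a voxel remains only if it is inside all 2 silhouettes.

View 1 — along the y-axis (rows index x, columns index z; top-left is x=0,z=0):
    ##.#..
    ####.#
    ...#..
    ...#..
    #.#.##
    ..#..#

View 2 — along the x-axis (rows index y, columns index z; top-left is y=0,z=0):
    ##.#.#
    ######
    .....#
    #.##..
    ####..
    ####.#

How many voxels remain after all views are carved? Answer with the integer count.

full grid |V| = 216
after view 1 [y-axis, 16 of 36 cells solid] → remaining = 96
after view 2 [x-axis, 23 of 36 cells solid] → remaining = 68

remaining voxels: 68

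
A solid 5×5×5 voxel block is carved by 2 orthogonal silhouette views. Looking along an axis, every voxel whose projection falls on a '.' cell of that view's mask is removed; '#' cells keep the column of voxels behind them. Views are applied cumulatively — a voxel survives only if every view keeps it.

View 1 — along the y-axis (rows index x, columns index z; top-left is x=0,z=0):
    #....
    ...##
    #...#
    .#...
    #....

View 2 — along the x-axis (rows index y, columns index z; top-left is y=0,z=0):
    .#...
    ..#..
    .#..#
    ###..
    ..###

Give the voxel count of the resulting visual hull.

voxel count = 11

initial block: 5^3 = 125
carve view 1 (along y, XZ-mask fill 7/25): 35 voxels remain
carve view 2 (along x, YZ-mask fill 10/25): 11 voxels remain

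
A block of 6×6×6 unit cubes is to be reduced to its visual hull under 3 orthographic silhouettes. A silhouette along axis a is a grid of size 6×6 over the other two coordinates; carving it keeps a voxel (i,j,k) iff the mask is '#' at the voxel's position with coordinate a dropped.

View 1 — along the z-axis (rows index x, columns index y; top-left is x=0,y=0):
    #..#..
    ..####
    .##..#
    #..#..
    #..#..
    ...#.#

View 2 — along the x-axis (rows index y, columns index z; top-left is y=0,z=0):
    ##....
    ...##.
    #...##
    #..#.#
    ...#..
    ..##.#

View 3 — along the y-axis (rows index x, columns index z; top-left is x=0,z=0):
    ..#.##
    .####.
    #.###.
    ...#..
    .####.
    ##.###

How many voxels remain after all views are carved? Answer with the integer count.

remaining voxels: 20

start: 6×6×6 = 216 voxels
after view 1 [z-axis, 15 of 36 cells solid] → remaining = 90
after view 2 [x-axis, 14 of 36 cells solid] → remaining = 39
after view 3 [y-axis, 21 of 36 cells solid] → remaining = 20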